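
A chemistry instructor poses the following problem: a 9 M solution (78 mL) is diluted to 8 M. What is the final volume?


C1V1 = C2V2
9 × 78 = 8 × V2
V2 = 702/8 = 87.75 mL

87.75 mL


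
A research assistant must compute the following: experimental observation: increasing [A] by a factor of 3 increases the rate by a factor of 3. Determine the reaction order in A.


rate ∝ [A]^n
3^n = 3 → n = 1
Order in A: 1

1


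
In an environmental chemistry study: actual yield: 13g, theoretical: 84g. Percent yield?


% yield = actual/theoretical × 100
= 13/84 × 100
= 15.48%

15.48%


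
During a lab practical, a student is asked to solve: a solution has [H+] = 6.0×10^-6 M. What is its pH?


pH = -log10([H+]) = -log10(6.0×10^-6)
= 6 - log10(6.0)
= 6 - 0.78
= 5.22

5.22


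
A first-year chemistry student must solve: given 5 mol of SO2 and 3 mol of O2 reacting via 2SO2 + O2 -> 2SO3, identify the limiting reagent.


Mole ratio available / coefficient:
  SO2: 5/2 = 2.500
  O2: 3/1 = 3.000
Smaller ratio is limiting.

SO2


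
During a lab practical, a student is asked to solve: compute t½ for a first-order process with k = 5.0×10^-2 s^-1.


t½ = ln2/k = 0.693147/(5.0×10^-2 s^-1)
= 13.86 s

13.86 s


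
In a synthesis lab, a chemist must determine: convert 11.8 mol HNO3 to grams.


M(HNO3) = 63.02 g/mol
mass = n × M = 11.8 × 63.02 = 743.64 g

743.64 g


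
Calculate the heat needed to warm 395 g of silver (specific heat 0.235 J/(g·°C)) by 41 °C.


q = mcΔT = 395 × 0.235 × 41
= 3805.83 J

3805.83 J


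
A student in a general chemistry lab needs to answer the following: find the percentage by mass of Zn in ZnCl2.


M(ZnCl2) = 1×65.38 + 2×35.45 = 136.28 g/mol
Mass of Zn = 1 × 65.38 = 65.38 g/mol
% Zn = 65.38/136.28 × 100 = 47.97%

47.97%


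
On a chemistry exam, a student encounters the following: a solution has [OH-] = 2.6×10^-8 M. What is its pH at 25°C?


pOH = -log10([OH-]) = -log10(2.6×10^-8)
= 8 - log10(2.6) = 7.59
pH = 14 - pOH = 14 - 7.59 = 6.41

6.41


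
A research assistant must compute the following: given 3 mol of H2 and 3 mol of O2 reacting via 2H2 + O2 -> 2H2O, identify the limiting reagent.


Mole ratio available / coefficient:
  H2: 3/2 = 1.500
  O2: 3/1 = 3.000
Smaller ratio is limiting.

H2


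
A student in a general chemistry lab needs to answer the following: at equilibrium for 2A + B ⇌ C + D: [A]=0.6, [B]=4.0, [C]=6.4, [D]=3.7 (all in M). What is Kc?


Kc = [C][D]/([A]^2[B])
= (6.4^1 × 3.7^1)/(0.6^2 × 4.0^1)
= 23.68/1.44
= 16.44

16.44


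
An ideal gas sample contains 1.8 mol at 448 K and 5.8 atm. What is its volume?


PV = nRT  (R = 0.08206 L·atm/(mol·K))
V = nRT/P = 1.8×0.08206×448/5.8
= 11.409 L

11.409 L


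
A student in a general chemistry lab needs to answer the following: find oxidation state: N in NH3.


x + 3(+1) = 0, so x = -3
Oxidation number: -3

-3


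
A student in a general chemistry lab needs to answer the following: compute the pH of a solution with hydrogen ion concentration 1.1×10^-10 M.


pH = -log10([H+]) = -log10(1.1×10^-10)
= 10 - log10(1.1)
= 10 - 0.04
= 9.96

9.96


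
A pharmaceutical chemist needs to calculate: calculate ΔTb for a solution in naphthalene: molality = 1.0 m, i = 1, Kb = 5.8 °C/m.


ΔTb = Kb × m × i
= 5.8 × 1.0 × 1
= 5.8 °C

5.8 °C


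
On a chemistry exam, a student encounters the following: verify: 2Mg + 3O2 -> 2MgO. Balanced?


Equation: 2Mg + 3O2 -> 2MgO
Check atoms: Mg: 2=2, O: 6≠2
Not balanced

No, not balanced


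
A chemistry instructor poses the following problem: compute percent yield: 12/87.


% yield = actual/theoretical × 100
= 12/87 × 100
= 13.79%

13.79%


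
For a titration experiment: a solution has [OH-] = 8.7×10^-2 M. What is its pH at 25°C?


pOH = -log10([OH-]) = -log10(8.7×10^-2)
= 2 - log10(8.7) = 1.06
pH = 14 - pOH = 14 - 1.06 = 12.94

12.94


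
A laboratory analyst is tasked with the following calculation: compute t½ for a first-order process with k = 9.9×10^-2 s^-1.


t½ = ln2/k = 0.693147/(9.9×10^-2 s^-1)
= 7.001 s

7.001 s


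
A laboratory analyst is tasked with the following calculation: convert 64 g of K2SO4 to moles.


M(K2SO4) = 174.27 g/mol
n = mass/M = 64/174.27 = 0.3672 mol

0.3672 mol


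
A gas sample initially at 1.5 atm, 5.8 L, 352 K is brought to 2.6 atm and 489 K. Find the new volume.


P1V1/T1 = P2V2/T2
V2 = P1V1T2/(T1P2)
= 1.5×5.8×489/(352×2.6)
= 4.648 L

4.648 L


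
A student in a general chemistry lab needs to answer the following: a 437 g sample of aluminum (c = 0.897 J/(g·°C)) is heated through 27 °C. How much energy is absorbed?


q = mcΔT = 437 × 0.897 × 27
= 10583.70 J

10583.70 J


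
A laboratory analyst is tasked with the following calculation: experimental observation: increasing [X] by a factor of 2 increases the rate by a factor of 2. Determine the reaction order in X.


rate ∝ [X]^n
2^n = 2 → n = 1
Order in X: 1

1


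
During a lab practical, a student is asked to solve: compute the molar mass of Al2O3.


M(Al2O3) = 2×26.98 + 3×16.0
= 53.96 + 48.0
= 101.96 g/mol

101.96 g/mol


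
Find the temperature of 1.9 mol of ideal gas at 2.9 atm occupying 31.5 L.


PV = nRT  (R = 0.08206 L·atm/(mol·K))
T = PV/(nR) = 2.9×31.5/(1.9×0.08206)
= 91.35/0.155914
= 585.90 K

585.90 K


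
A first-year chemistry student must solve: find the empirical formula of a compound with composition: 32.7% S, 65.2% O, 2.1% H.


Assume 100 g sample. Moles of each element:
  S: 32.7/32.07 = 1.02 mol
  O: 65.2/16.0 = 4.075 mol
  H: 2.1/1.008 = 2.083 mol
Divide by smallest (1.02):
  S: 1.02/1.02 = 1.0
  O: 4.075/1.02 = 4.0
  H: 2.083/1.02 = 2.04
Empirical formula: H2SO4

H2SO4


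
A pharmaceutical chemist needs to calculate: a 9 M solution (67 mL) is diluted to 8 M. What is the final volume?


C1V1 = C2V2
9 × 67 = 8 × V2
V2 = 603/8 = 75.38 mL

75.38 mL


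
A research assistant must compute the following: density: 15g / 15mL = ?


ρ = mass/volume
= 15/15
= 1.0 g/mL

1.0 g/mL


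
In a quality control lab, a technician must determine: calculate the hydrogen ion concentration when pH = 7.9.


[H+] = 10^(-pH) = 10^(-7.9)
= 1.26×10^-8 M

1.26×10^-8 M


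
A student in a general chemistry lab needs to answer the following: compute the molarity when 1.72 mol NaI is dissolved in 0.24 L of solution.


M = n/V = 1.72/0.24 = 7.167 mol/L

7.167 M


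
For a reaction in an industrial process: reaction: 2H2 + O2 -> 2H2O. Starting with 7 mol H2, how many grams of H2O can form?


Mole ratio H2O:H2 = 2:2
n(H2O) = 7 × 2/2 = 7.000 mol
mass = 7.000 × 18.02 = 126.14 g

126.14 g


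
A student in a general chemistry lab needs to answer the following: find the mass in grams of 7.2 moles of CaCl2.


M(CaCl2) = 110.98 g/mol
mass = n × M = 7.2 × 110.98 = 799.06 g

799.06 g


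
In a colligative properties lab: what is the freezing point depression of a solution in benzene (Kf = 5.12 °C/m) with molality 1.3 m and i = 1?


ΔTf = Kf × m × i
= 5.12 × 1.3 × 1
= 6.656 °C

6.656 °C


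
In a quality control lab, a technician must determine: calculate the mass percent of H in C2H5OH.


M(C2H5OH) = 2×12.01 + 6×1.008 + 1×16.0 = 46.068 g/mol
Mass of H = 6 × 1.008 = 6.048 g/mol
% H = 6.048/46.068 × 100 = 13.13%

13.13%


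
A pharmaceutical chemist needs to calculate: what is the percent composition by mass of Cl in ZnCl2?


M(ZnCl2) = 1×65.38 + 2×35.45 = 136.28 g/mol
Mass of Cl = 2 × 35.45 = 70.90 g/mol
% Cl = 70.90/136.28 × 100 = 52.03%

52.03%


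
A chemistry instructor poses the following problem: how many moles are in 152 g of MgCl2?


M(MgCl2) = 95.21 g/mol
n = mass/M = 152/95.21 = 1.5965 mol

1.5965 mol


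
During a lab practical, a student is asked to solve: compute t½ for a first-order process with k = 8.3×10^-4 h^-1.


t½ = ln2/k = 0.693147/(8.3×10^-4 h^-1)
= 835.1 h

835.1 h


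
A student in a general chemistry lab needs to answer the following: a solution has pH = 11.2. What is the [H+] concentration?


[H+] = 10^(-pH) = 10^(-11.2)
= 6.31×10^-12 M

6.31×10^-12 M


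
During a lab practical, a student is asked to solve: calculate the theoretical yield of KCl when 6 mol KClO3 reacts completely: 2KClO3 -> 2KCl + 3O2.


Mole ratio KCl:KClO3 = 2:2
n(KCl) = 6 × 2/2 = 6.000 mol
mass = 6.000 × 74.55 = 447.3 g

447.3 g


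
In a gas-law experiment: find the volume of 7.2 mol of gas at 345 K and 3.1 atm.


PV = nRT  (R = 0.08206 L·atm/(mol·K))
V = nRT/P = 7.2×0.08206×345/3.1
= 65.754 L

65.754 L


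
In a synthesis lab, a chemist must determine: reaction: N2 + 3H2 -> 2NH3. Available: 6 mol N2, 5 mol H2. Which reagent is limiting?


Mole ratio available / coefficient:
  N2: 6/1 = 6.000
  H2: 5/3 = 1.667
Smaller ratio is limiting.

H2


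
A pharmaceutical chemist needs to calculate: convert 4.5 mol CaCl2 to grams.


M(CaCl2) = 110.98 g/mol
mass = n × M = 4.5 × 110.98 = 499.41 g

499.41 g


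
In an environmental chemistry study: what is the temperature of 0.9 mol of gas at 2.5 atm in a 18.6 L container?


PV = nRT  (R = 0.08206 L·atm/(mol·K))
T = PV/(nR) = 2.5×18.6/(0.9×0.08206)
= 46.50/0.073854
= 629.62 K

629.62 K


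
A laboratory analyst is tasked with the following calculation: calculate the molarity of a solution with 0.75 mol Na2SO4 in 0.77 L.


M = n/V = 0.75/0.77 = 0.974 mol/L

0.974 M


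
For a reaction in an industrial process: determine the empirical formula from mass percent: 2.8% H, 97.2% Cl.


Assume 100 g sample. Moles of each element:
  H: 2.8/1.008 = 2.778 mol
  Cl: 97.2/35.45 = 2.742 mol
Divide by smallest (2.742):
  H: 2.778/2.742 = 1.01
  Cl: 2.742/2.742 = 1.0
Empirical formula: HCl

HCl


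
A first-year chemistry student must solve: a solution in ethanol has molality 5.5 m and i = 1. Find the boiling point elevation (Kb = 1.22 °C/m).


ΔTb = Kb × m × i
= 1.22 × 5.5 × 1
= 6.71 °C

6.71 °C


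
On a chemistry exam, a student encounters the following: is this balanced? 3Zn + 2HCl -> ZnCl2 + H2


Equation: 3Zn + 2HCl -> ZnCl2 + H2
Check atoms: Cl: 2=2, H: 2=2, Zn: 3≠1
Not balanced

No, not balanced


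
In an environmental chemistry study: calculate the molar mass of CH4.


M(CH4) = 1×12.01 + 4×1.008
= 12.01 + 4.03
= 16.04 g/mol

16.04 g/mol


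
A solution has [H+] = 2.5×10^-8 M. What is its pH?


pH = -log10([H+]) = -log10(2.5×10^-8)
= 8 - log10(2.5)
= 8 - 0.4
= 7.6

7.6


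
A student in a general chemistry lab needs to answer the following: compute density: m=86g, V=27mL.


ρ = mass/volume
= 86/27
= 3.185 g/mL

3.185 g/mL


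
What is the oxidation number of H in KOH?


H is +1 with nonmetals
Oxidation number: +1

+1


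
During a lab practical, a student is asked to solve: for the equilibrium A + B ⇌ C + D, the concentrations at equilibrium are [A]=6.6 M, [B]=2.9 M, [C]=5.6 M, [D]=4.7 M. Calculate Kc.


Kc = [C][D]/([A][B])
= (5.6^1 × 4.7^1)/(6.6^1 × 2.9^1)
= 26.32/19.14
= 1.375

1.375


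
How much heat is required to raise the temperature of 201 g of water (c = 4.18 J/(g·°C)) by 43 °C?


q = mcΔT = 201 × 4.18 × 43
= 36127.74 J

36127.74 J


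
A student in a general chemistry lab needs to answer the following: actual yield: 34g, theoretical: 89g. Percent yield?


% yield = actual/theoretical × 100
= 34/89 × 100
= 38.2%

38.2%


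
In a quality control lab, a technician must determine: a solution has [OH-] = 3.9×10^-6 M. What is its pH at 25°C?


pOH = -log10([OH-]) = -log10(3.9×10^-6)
= 6 - log10(3.9) = 5.41
pH = 14 - pOH = 14 - 5.41 = 8.59

8.59


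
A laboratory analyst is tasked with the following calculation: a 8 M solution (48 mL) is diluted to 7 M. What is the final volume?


C1V1 = C2V2
8 × 48 = 7 × V2
V2 = 384/7 = 54.86 mL

54.86 mL


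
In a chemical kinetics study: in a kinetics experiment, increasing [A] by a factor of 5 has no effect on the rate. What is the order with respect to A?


rate ∝ [A]^n
rate ∝ [A]^0
Order in A: 0

0


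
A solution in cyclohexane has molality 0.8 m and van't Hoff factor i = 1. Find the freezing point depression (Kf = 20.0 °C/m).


ΔTf = Kf × m × i
= 20.0 × 0.8 × 1
= 16.0 °C

16.0 °C


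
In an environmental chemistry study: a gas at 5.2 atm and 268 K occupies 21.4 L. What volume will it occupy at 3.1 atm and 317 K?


P1V1/T1 = P2V2/T2
V2 = P1V1T2/(T1P2)
= 5.2×21.4×317/(268×3.1)
= 42.46 L

42.46 L


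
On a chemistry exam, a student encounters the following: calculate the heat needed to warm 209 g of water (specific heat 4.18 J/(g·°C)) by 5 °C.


q = mcΔT = 209 × 4.18 × 5
= 4368.10 J

4368.10 J


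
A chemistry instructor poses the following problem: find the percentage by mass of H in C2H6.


M(C2H6) = 2×12.01 + 6×1.008 = 30.068 g/mol
Mass of H = 6 × 1.008 = 6.048 g/mol
% H = 6.048/30.068 × 100 = 20.11%

20.11%


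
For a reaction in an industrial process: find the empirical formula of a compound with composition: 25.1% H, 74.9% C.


Assume 100 g sample. Moles of each element:
  H: 25.1/1.008 = 24.901 mol
  C: 74.9/12.01 = 6.236 mol
Divide by smallest (6.236):
  H: 24.901/6.236 = 3.99
  C: 6.236/6.236 = 1.0
Empirical formula: CH4

CH4


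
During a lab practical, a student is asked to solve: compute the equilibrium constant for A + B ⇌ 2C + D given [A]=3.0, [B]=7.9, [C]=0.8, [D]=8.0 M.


Kc = [C]^2[D]/([A][B])
= (0.8^2 × 8.0^1)/(3.0^1 × 7.9^1)
= 5.12/23.7
= 0.2160

0.2160


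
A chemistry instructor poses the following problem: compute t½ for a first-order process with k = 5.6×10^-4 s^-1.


t½ = ln2/k = 0.693147/(5.6×10^-4 s^-1)
= 1238 s

1238 s


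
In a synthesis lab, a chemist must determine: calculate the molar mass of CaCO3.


M(CaCO3) = 1×40.08 + 1×12.01 + 3×16.0
= 40.08 + 12.01 + 48.0
= 100.09 g/mol

100.09 g/mol


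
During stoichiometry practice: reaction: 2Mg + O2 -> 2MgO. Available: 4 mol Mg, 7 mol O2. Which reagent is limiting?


Mole ratio available / coefficient:
  Mg: 4/2 = 2.000
  O2: 7/1 = 7.000
Smaller ratio is limiting.

Mg


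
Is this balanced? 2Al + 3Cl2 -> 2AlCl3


Equation: 2Al + 3Cl2 -> 2AlCl3
Check atoms: Al: 2=2, Cl: 6=6
Balanced

Yes, balanced


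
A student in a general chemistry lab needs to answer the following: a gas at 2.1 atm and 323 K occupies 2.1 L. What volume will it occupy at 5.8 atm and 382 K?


P1V1/T1 = P2V2/T2
V2 = P1V1T2/(T1P2)
= 2.1×2.1×382/(323×5.8)
= 0.899 L

0.899 L


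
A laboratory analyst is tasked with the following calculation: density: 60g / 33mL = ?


ρ = mass/volume
= 60/33
= 1.818 g/mL

1.818 g/mL


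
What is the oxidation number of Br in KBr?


halide: -1
Oxidation number: -1

-1


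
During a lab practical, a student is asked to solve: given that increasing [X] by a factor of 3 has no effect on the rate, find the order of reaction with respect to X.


rate ∝ [X]^n
rate ∝ [X]^0
Order in X: 0

0


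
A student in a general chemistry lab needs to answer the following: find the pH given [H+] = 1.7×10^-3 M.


pH = -log10([H+]) = -log10(1.7×10^-3)
= 3 - log10(1.7)
= 3 - 0.23
= 2.77

2.77


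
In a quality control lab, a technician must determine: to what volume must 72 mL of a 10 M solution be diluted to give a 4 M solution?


C1V1 = C2V2
10 × 72 = 4 × V2
V2 = 720/4 = 180.0 mL

180.0 mL


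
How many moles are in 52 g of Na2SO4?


M(Na2SO4) = 142.05 g/mol
n = mass/M = 52/142.05 = 0.3661 mol

0.3661 mol


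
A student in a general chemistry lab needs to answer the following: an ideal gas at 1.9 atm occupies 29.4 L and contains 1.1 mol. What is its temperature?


PV = nRT  (R = 0.08206 L·atm/(mol·K))
T = PV/(nR) = 1.9×29.4/(1.1×0.08206)
= 55.86/0.090266
= 618.84 K

618.84 K


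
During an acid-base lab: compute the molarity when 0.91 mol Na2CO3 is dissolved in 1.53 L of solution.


M = n/V = 0.91/1.53 = 0.595 mol/L

0.595 M


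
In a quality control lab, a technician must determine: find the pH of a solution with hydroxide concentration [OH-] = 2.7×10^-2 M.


pOH = -log10([OH-]) = -log10(2.7×10^-2)
= 2 - log10(2.7) = 1.57
pH = 14 - pOH = 14 - 1.57 = 12.43

12.43


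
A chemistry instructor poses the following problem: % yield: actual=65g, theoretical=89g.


% yield = actual/theoretical × 100
= 65/89 × 100
= 73.03%

73.03%


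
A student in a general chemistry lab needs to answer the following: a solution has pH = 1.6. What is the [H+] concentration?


[H+] = 10^(-pH) = 10^(-1.6)
= 2.51×10^-2 M

2.51×10^-2 M


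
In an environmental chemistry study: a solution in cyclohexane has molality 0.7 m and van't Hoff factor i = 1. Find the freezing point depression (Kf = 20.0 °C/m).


ΔTf = Kf × m × i
= 20.0 × 0.7 × 1
= 14.0 °C

14.0 °C


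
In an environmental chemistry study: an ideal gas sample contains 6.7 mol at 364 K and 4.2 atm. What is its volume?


PV = nRT  (R = 0.08206 L·atm/(mol·K))
V = nRT/P = 6.7×0.08206×364/4.2
= 47.65 L

47.65 L


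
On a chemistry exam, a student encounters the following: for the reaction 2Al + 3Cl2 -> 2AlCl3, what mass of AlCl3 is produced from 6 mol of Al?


Mole ratio AlCl3:Al = 2:2
n(AlCl3) = 6 × 2/2 = 6.000 mol
mass = 6.000 × 133.33 = 799.98 g

799.98 g


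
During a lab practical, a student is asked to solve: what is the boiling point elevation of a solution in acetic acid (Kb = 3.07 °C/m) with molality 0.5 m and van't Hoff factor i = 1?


ΔTb = Kb × m × i
= 3.07 × 0.5 × 1
= 1.535 °C

1.535 °C


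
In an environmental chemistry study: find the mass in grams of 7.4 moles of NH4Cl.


M(NH4Cl) = 53.49 g/mol
mass = n × M = 7.4 × 53.49 = 395.83 g

395.83 g


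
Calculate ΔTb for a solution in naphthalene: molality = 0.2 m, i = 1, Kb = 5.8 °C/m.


ΔTb = Kb × m × i
= 5.8 × 0.2 × 1
= 1.16 °C

1.16 °C


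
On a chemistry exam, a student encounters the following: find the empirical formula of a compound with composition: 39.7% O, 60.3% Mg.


Assume 100 g sample. Moles of each element:
  O: 39.7/16.0 = 2.481 mol
  Mg: 60.3/24.31 = 2.48 mol
Divide by smallest (2.48):
  O: 2.481/2.48 = 1.0
  Mg: 2.48/2.48 = 1.0
Empirical formula: MgO

MgO


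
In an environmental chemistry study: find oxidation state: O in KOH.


O is usually -2
Oxidation number: -2

-2


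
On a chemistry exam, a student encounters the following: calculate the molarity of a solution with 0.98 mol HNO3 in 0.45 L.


M = n/V = 0.98/0.45 = 2.178 mol/L

2.178 M


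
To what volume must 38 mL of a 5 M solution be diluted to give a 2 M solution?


C1V1 = C2V2
5 × 38 = 2 × V2
V2 = 190/2 = 95.0 mL

95.0 mL


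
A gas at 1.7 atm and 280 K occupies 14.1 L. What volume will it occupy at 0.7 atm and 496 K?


P1V1/T1 = P2V2/T2
V2 = P1V1T2/(T1P2)
= 1.7×14.1×496/(280×0.7)
= 60.659 L

60.659 L


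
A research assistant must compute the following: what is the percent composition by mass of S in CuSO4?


M(CuSO4) = 1×63.55 + 1×32.07 + 4×16.0 = 159.62 g/mol
Mass of S = 1 × 32.07 = 32.07 g/mol
% S = 32.07/159.62 × 100 = 20.09%

20.09%


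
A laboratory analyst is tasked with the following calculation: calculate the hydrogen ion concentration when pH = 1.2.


[H+] = 10^(-pH) = 10^(-1.2)
= 6.31×10^-2 M

6.31×10^-2 M


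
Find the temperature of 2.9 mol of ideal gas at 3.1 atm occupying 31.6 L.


PV = nRT  (R = 0.08206 L·atm/(mol·K))
T = PV/(nR) = 3.1×31.6/(2.9×0.08206)
= 97.96/0.237974
= 411.64 K

411.64 K


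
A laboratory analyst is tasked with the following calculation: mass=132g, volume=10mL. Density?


ρ = mass/volume
= 132/10
= 13.2 g/mL

13.2 g/mL


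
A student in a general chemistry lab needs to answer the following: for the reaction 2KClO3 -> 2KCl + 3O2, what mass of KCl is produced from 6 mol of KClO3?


Mole ratio KCl:KClO3 = 2:2
n(KCl) = 6 × 2/2 = 6.000 mol
mass = 6.000 × 74.55 = 447.3 g

447.3 g


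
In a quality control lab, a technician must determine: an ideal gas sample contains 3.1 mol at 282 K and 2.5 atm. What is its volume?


PV = nRT  (R = 0.08206 L·atm/(mol·K))
V = nRT/P = 3.1×0.08206×282/2.5
= 28.695 L

28.695 L


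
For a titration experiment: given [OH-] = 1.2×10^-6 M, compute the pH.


pOH = -log10([OH-]) = -log10(1.2×10^-6)
= 6 - log10(1.2) = 5.92
pH = 14 - pOH = 14 - 5.92 = 8.08

8.08


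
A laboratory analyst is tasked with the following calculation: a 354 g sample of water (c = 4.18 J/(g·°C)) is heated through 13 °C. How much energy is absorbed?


q = mcΔT = 354 × 4.18 × 13
= 19236.36 J

19236.36 J


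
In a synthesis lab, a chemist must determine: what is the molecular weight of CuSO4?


M(CuSO4) = 1×63.55 + 1×32.07 + 4×16.0
= 63.55 + 32.07 + 64.0
= 159.62 g/mol

159.62 g/mol


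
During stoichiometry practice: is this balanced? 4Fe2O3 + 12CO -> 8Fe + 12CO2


Equation: 4Fe2O3 + 12CO -> 8Fe + 12CO2
Check atoms: C: 12=12, Fe: 8=8, O: 24=24
Balanced

Yes, balanced


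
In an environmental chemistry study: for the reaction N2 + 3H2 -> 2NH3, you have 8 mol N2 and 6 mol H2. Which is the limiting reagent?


Mole ratio available / coefficient:
  N2: 8/1 = 8.000
  H2: 6/3 = 2.000
Smaller ratio is limiting.

H2


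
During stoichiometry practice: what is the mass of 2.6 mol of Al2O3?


M(Al2O3) = 101.96 g/mol
mass = n × M = 2.6 × 101.96 = 265.10 g

265.10 g


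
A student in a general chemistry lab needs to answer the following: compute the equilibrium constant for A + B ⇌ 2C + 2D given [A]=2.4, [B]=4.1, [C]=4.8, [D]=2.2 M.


Kc = [C]^2[D]^2/([A][B])
= (4.8^2 × 2.2^2)/(2.4^1 × 4.1^1)
= 111.5136/9.84
= 11.33

11.33


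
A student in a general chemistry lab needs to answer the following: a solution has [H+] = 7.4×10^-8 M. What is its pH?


pH = -log10([H+]) = -log10(7.4×10^-8)
= 8 - log10(7.4)
= 8 - 0.87
= 7.13

7.13


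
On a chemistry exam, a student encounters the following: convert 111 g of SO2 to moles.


M(SO2) = 64.07 g/mol
n = mass/M = 111/64.07 = 1.7325 mol

1.7325 mol


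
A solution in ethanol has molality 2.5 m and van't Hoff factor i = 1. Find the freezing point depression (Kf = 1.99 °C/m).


ΔTf = Kf × m × i
= 1.99 × 2.5 × 1
= 4.975 °C

4.975 °C


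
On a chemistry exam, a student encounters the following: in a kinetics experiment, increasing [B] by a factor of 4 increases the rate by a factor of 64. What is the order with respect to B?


rate ∝ [B]^n
4^n = 64 → n = 3
Order in B: 3

3


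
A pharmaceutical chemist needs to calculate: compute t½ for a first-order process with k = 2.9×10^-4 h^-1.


t½ = ln2/k = 0.693147/(2.9×10^-4 h^-1)
= 2390 h

2390 h


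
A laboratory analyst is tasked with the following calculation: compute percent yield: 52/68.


% yield = actual/theoretical × 100
= 52/68 × 100
= 76.47%

76.47%


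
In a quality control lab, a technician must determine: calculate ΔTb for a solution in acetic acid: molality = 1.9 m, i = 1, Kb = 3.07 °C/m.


ΔTb = Kb × m × i
= 3.07 × 1.9 × 1
= 5.833 °C

5.833 °C


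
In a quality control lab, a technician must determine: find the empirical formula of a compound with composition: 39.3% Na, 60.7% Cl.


Assume 100 g sample. Moles of each element:
  Na: 39.3/22.99 = 1.709 mol
  Cl: 60.7/35.45 = 1.712 mol
Divide by smallest (1.709):
  Na: 1.709/1.709 = 1.0
  Cl: 1.712/1.709 = 1.0
Empirical formula: NaCl

NaCl


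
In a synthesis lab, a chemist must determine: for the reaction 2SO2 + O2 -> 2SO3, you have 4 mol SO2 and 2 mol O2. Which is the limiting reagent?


Mole ratio available / coefficient:
  SO2: 4/2 = 2.000
  O2: 2/1 = 2.000
Smaller ratio is limiting.

neither (stoichiometric); SO2 and O2 are fully consumed


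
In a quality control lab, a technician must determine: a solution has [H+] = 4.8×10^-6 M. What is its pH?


pH = -log10([H+]) = -log10(4.8×10^-6)
= 6 - log10(4.8)
= 6 - 0.68
= 5.32

5.32


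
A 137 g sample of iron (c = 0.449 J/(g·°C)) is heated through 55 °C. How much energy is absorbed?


q = mcΔT = 137 × 0.449 × 55
= 3383.22 J

3383.22 J


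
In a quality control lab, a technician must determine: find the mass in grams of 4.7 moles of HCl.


M(HCl) = 36.46 g/mol
mass = n × M = 4.7 × 36.46 = 171.36 g

171.36 g


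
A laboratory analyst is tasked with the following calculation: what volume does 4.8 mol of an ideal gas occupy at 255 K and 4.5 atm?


PV = nRT  (R = 0.08206 L·atm/(mol·K))
V = nRT/P = 4.8×0.08206×255/4.5
= 22.32 L

22.32 L


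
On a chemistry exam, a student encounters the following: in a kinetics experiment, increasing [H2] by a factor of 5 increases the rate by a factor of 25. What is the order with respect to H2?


rate ∝ [H2]^n
5^n = 25 → n = 2
Order in H2: 2

2


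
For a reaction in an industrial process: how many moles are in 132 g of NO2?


M(NO2) = 46.01 g/mol
n = mass/M = 132/46.01 = 2.8689 mol

2.8689 mol


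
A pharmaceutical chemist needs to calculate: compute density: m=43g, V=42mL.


ρ = mass/volume
= 43/42
= 1.024 g/mL

1.024 g/mL


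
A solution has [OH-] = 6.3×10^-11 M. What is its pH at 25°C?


pOH = -log10([OH-]) = -log10(6.3×10^-11)
= 11 - log10(6.3) = 10.2
pH = 14 - pOH = 14 - 10.2 = 3.8

3.8


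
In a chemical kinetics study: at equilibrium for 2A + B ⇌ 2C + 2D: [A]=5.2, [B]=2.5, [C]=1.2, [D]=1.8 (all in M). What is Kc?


Kc = [C]^2[D]^2/([A]^2[B])
= (1.2^2 × 1.8^2)/(5.2^2 × 2.5^1)
= 4.6656/67.6
= 0.06902

0.06902


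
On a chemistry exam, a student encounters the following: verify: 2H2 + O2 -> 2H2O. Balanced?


Equation: 2H2 + O2 -> 2H2O
Check atoms: H: 4=4, O: 2=2
Balanced

Yes, balanced


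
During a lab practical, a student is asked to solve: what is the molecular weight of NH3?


M(NH3) = 1×14.01 + 3×1.008
= 14.01 + 3.02
= 17.03 g/mol

17.03 g/mol


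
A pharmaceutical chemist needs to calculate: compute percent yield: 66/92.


% yield = actual/theoretical × 100
= 66/92 × 100
= 71.74%

71.74%


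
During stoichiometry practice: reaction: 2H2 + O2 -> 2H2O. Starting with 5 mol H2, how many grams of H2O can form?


Mole ratio H2O:H2 = 2:2
n(H2O) = 5 × 2/2 = 5.000 mol
mass = 5.000 × 18.02 = 90.1 g

90.1 g


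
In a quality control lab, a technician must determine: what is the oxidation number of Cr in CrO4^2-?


x + 4(-2) = -2, so x = +6
Oxidation number: +6

+6


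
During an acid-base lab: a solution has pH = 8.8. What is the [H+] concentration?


[H+] = 10^(-pH) = 10^(-8.8)
= 1.58×10^-9 M

1.58×10^-9 M


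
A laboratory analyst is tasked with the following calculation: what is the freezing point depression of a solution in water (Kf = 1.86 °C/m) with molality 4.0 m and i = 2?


ΔTf = Kf × m × i
= 1.86 × 4.0 × 2
= 14.88 °C

14.88 °C


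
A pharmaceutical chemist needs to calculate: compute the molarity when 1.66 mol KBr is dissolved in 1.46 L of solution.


M = n/V = 1.66/1.46 = 1.137 mol/L

1.137 M


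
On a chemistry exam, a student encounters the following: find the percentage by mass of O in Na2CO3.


M(Na2CO3) = 2×22.99 + 1×12.01 + 3×16.0 = 105.99 g/mol
Mass of O = 3 × 16.0 = 48.00 g/mol
% O = 48.00/105.99 × 100 = 45.29%

45.29%


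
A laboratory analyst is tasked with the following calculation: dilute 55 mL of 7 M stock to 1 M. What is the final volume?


C1V1 = C2V2
7 × 55 = 1 × V2
V2 = 385/1 = 385.0 mL

385.0 mL


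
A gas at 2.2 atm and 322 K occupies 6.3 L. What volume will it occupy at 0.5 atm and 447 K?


P1V1/T1 = P2V2/T2
V2 = P1V1T2/(T1P2)
= 2.2×6.3×447/(322×0.5)
= 38.481 L

38.481 L


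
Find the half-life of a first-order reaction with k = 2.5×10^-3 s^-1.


t½ = ln2/k = 0.693147/(2.5×10^-3 s^-1)
= 277.3 s

277.3 s


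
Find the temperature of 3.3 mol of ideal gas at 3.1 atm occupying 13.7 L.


PV = nRT  (R = 0.08206 L·atm/(mol·K))
T = PV/(nR) = 3.1×13.7/(3.3×0.08206)
= 42.47/0.270798
= 156.83 K

156.83 K


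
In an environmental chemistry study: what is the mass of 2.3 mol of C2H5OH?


M(C2H5OH) = 46.07 g/mol
mass = n × M = 2.3 × 46.07 = 105.96 g

105.96 g


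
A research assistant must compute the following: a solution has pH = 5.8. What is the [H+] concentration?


[H+] = 10^(-pH) = 10^(-5.8)
= 1.58×10^-6 M

1.58×10^-6 M


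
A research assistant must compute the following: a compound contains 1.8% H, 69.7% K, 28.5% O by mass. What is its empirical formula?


Assume 100 g sample. Moles of each element:
  H: 1.8/1.008 = 1.786 mol
  K: 69.7/39.1 = 1.783 mol
  O: 28.5/16.0 = 1.781 mol
Divide by smallest (1.781):
  H: 1.786/1.781 = 1.0
  K: 1.783/1.781 = 1.0
  O: 1.781/1.781 = 1.0
Empirical formula: KOH

KOH


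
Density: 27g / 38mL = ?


ρ = mass/volume
= 27/38
= 0.711 g/mL

0.711 g/mL


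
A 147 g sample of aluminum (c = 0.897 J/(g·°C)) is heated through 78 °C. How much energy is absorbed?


q = mcΔT = 147 × 0.897 × 78
= 10285.00 J

10285.00 J


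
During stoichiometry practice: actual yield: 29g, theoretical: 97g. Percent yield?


% yield = actual/theoretical × 100
= 29/97 × 100
= 29.9%

29.9%


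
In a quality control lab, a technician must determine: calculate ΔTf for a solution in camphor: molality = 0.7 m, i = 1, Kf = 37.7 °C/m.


ΔTf = Kf × m × i
= 37.7 × 0.7 × 1
= 26.39 °C

26.39 °C


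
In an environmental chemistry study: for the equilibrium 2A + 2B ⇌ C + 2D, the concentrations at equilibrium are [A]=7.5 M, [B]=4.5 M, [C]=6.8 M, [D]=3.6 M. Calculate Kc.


Kc = [C][D]^2/([A]^2[B]^2)
= (6.8^1 × 3.6^2)/(7.5^2 × 4.5^2)
= 88.128/1139.0625
= 0.07737

0.07737


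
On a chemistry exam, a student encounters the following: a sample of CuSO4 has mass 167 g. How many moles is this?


M(CuSO4) = 159.62 g/mol
n = mass/M = 167/159.62 = 1.0462 mol

1.0462 mol


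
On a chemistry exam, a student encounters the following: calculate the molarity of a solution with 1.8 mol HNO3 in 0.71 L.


M = n/V = 1.8/0.71 = 2.535 mol/L

2.535 M


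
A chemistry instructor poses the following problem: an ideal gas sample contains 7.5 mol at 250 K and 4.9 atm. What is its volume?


PV = nRT  (R = 0.08206 L·atm/(mol·K))
V = nRT/P = 7.5×0.08206×250/4.9
= 31.401 L

31.401 L


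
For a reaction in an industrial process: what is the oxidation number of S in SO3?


x + 3(-2) = 0, so x = +6
Oxidation number: +6

+6


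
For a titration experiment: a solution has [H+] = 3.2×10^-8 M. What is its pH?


pH = -log10([H+]) = -log10(3.2×10^-8)
= 8 - log10(3.2)
= 8 - 0.51
= 7.49

7.49


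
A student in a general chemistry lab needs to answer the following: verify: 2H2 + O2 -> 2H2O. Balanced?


Equation: 2H2 + O2 -> 2H2O
Check atoms: H: 4=4, O: 2=2
Balanced

Yes, balanced


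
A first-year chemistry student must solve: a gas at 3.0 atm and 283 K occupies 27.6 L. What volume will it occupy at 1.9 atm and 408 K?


P1V1/T1 = P2V2/T2
V2 = P1V1T2/(T1P2)
= 3.0×27.6×408/(283×1.9)
= 62.828 L

62.828 L


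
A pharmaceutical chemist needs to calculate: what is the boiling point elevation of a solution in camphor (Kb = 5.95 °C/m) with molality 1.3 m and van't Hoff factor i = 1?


ΔTb = Kb × m × i
= 5.95 × 1.3 × 1
= 7.735 °C

7.735 °C


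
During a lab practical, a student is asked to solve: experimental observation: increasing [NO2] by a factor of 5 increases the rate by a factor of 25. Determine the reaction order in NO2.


rate ∝ [NO2]^n
5^n = 25 → n = 2
Order in NO2: 2

2


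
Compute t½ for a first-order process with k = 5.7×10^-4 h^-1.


t½ = ln2/k = 0.693147/(5.7×10^-4 h^-1)
= 1216 h

1216 h


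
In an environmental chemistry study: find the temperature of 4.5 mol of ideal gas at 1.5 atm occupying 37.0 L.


PV = nRT  (R = 0.08206 L·atm/(mol·K))
T = PV/(nR) = 1.5×37.0/(4.5×0.08206)
= 55.50/0.369270
= 150.30 K

150.30 K


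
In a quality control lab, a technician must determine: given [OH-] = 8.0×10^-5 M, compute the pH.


pOH = -log10([OH-]) = -log10(8.0×10^-5)
= 5 - log10(8.0) = 4.1
pH = 14 - pOH = 14 - 4.1 = 9.9

9.9


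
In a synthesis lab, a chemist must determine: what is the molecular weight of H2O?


M(H2O) = 2×1.008 + 1×16.0
= 2.02 + 16.0
= 18.02 g/mol

18.02 g/mol


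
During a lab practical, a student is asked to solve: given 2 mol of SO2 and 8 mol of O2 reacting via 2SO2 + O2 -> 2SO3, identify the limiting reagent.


Mole ratio available / coefficient:
  SO2: 2/2 = 1.000
  O2: 8/1 = 8.000
Smaller ratio is limiting.

SO2


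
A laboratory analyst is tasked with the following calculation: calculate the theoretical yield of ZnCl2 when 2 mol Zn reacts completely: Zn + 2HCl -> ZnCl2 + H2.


Mole ratio ZnCl2:Zn = 1:1
n(ZnCl2) = 2 × 1/1 = 2.000 mol
mass = 2.000 × 136.28 = 272.56 g

272.56 g


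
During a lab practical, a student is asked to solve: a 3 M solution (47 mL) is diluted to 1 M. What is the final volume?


C1V1 = C2V2
3 × 47 = 1 × V2
V2 = 141/1 = 141.0 mL

141.0 mL


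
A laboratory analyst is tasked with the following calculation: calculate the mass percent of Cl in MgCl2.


M(MgCl2) = 1×24.31 + 2×35.45 = 95.21 g/mol
Mass of Cl = 2 × 35.45 = 70.90 g/mol
% Cl = 70.90/95.21 × 100 = 74.47%

74.47%


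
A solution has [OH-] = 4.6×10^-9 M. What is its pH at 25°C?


pOH = -log10([OH-]) = -log10(4.6×10^-9)
= 9 - log10(4.6) = 8.34
pH = 14 - pOH = 14 - 8.34 = 5.66

5.66


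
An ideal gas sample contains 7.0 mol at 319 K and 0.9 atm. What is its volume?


PV = nRT  (R = 0.08206 L·atm/(mol·K))
V = nRT/P = 7.0×0.08206×319/0.9
= 203.6 L

203.6 L


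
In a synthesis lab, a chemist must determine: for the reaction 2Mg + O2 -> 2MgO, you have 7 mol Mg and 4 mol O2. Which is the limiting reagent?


Mole ratio available / coefficient:
  Mg: 7/2 = 3.500
  O2: 4/1 = 4.000
Smaller ratio is limiting.

Mg


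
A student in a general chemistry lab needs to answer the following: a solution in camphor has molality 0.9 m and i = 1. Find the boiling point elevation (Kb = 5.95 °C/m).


ΔTb = Kb × m × i
= 5.95 × 0.9 × 1
= 5.355 °C

5.355 °C


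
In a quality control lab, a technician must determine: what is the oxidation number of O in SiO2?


O is usually -2
Oxidation number: -2

-2


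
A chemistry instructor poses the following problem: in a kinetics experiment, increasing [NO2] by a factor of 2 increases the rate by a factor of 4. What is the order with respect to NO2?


rate ∝ [NO2]^n
2^n = 4 → n = 2
Order in NO2: 2

2


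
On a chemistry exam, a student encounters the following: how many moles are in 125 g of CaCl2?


M(CaCl2) = 110.98 g/mol
n = mass/M = 125/110.98 = 1.1263 mol

1.1263 mol


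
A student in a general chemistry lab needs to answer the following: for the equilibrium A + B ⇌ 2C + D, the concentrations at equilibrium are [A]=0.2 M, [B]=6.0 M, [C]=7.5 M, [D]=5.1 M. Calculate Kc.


Kc = [C]^2[D]/([A][B])
= (7.5^2 × 5.1^1)/(0.2^1 × 6.0^1)
= 286.875/1.2
= 239.1

239.1


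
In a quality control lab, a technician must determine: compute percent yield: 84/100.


% yield = actual/theoretical × 100
= 84/100 × 100
= 84.0%

84.0%


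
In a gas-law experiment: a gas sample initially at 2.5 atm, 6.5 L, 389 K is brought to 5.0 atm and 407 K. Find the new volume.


P1V1/T1 = P2V2/T2
V2 = P1V1T2/(T1P2)
= 2.5×6.5×407/(389×5.0)
= 3.4 L

3.4 L


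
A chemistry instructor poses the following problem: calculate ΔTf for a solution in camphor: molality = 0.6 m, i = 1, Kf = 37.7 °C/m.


ΔTf = Kf × m × i
= 37.7 × 0.6 × 1
= 22.62 °C

22.62 °C


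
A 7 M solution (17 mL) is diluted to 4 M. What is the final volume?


C1V1 = C2V2
7 × 17 = 4 × V2
V2 = 119/4 = 29.75 mL

29.75 mL


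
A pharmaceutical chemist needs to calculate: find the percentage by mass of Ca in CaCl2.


M(CaCl2) = 1×40.08 + 2×35.45 = 110.98 g/mol
Mass of Ca = 1 × 40.08 = 40.08 g/mol
% Ca = 40.08/110.98 × 100 = 36.11%

36.11%


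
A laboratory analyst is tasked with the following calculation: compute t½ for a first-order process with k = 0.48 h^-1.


t½ = ln2/k = 0.693147/(0.48 h^-1)
= 1.444 h

1.444 h


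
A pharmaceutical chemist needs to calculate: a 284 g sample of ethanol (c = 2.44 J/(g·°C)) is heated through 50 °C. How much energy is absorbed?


q = mcΔT = 284 × 2.44 × 50
= 34648.00 J

34648.00 J


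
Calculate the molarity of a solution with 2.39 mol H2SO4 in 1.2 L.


M = n/V = 2.39/1.2 = 1.992 mol/L

1.992 M


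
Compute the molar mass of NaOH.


M(NaOH) = 1×22.99 + 1×16.0 + 1×1.008
= 22.99 + 16.0 + 1.01
= 40.0 g/mol

40.0 g/mol


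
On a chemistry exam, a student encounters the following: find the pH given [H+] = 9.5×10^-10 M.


pH = -log10([H+]) = -log10(9.5×10^-10)
= 10 - log10(9.5)
= 10 - 0.98
= 9.02

9.02


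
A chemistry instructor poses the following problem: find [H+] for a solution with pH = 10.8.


[H+] = 10^(-pH) = 10^(-10.8)
= 1.58×10^-11 M

1.58×10^-11 M


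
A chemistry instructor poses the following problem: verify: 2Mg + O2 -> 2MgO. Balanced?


Equation: 2Mg + O2 -> 2MgO
Check atoms: Mg: 2=2, O: 2=2
Balanced

Yes, balanced


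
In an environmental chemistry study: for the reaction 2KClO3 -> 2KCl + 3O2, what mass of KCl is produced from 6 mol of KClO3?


Mole ratio KCl:KClO3 = 2:2
n(KCl) = 6 × 2/2 = 6.000 mol
mass = 6.000 × 74.55 = 447.3 g

447.3 g


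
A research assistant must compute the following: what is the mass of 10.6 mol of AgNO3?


M(AgNO3) = 169.88 g/mol
mass = n × M = 10.6 × 169.88 = 1800.73 g

1800.73 g


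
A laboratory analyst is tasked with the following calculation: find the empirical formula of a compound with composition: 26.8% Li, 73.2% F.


Assume 100 g sample. Moles of each element:
  Li: 26.8/6.94 = 3.862 mol
  F: 73.2/19.0 = 3.853 mol
Divide by smallest (3.853):
  Li: 3.862/3.853 = 1.0
  F: 3.853/3.853 = 1.0
Empirical formula: LiF

LiF


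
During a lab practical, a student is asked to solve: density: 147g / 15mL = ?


ρ = mass/volume
= 147/15
= 9.8 g/mL

9.8 g/mL


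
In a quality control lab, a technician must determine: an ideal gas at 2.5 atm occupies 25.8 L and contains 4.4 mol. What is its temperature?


PV = nRT  (R = 0.08206 L·atm/(mol·K))
T = PV/(nR) = 2.5×25.8/(4.4×0.08206)
= 64.50/0.361064
= 178.64 K

178.64 K


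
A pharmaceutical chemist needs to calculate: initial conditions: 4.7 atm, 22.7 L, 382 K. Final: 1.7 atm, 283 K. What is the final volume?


P1V1/T1 = P2V2/T2
V2 = P1V1T2/(T1P2)
= 4.7×22.7×283/(382×1.7)
= 46.494 L

46.494 L


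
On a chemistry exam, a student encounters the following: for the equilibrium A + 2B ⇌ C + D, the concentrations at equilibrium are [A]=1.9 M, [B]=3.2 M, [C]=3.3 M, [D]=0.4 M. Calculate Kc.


Kc = [C][D]/([A][B]^2)
= (3.3^1 × 0.4^1)/(1.9^1 × 3.2^2)
= 1.32/19.456
= 0.06785

0.06785


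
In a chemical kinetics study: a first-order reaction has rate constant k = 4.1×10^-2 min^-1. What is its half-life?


t½ = ln2/k = 0.693147/(4.1×10^-2 min^-1)
= 16.91 min

16.91 min


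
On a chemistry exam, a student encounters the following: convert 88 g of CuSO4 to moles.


M(CuSO4) = 159.62 g/mol
n = mass/M = 88/159.62 = 0.5513 mol

0.5513 mol


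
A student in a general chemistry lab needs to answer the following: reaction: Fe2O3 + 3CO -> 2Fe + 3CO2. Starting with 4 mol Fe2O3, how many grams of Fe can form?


Mole ratio Fe:Fe2O3 = 2:1
n(Fe) = 4 × 2/1 = 8.000 mol
mass = 8.000 × 55.85 = 446.8 g

446.8 g
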